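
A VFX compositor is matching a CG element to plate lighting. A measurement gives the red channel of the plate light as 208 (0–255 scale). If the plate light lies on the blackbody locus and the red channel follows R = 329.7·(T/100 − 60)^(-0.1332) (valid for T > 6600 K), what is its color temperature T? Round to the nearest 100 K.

9200 K

(t − 60)^(-0.1332) = 208/329.7 = 0.63088.
t − 60 = 0.63088^(1/-0.1332) = 0.63088^(-7.508) = 31.763, so t = 91.763.
T = 100·t = 9176 K → 9200 K to the nearest 100 K.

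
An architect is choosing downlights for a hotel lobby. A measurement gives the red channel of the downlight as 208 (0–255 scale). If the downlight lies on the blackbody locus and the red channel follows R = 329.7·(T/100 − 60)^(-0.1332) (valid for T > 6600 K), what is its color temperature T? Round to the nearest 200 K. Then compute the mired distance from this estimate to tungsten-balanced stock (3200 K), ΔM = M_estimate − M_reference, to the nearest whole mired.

(t − 60)^(-0.1332) = 208/329.7 = 0.63088.
t − 60 = 0.63088^(1/-0.1332) = 0.63088^(-7.508) = 31.763, so t = 91.763.
T = 100·t = 9176 K → 9200 K to the nearest 200 K.
M_estimate = 10⁶/9200 = 108.70; M_reference = 10⁶/3200 = 312.50.
ΔM = 108.70 − 312.50 = -203.80 → -204 mireds.

-204 mireds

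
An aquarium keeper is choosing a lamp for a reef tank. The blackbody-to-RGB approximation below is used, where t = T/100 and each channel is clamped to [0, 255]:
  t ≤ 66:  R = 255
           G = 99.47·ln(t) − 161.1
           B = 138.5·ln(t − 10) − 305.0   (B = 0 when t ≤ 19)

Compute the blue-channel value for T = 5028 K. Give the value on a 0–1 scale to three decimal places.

0.811

t = 5028/100 = 50.28; the t ≤ 66 branch applies.
B = 138.5·ln(50.28 − 10) − 305.0 = 138.5·ln 40.28 − 305.0 = 138.5·3.6959 − 305.0 = 206.876.
On a 0–1 scale: 206.876/255 = 0.8113 → 0.811.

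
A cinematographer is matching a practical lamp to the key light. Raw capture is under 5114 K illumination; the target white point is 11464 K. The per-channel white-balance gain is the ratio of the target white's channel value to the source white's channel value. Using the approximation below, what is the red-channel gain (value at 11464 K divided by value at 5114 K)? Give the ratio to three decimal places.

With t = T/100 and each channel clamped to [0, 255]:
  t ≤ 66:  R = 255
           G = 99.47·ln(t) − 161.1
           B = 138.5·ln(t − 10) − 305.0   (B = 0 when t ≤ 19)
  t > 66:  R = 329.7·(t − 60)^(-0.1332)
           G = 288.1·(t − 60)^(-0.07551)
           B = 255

At 5114 K (t = 51.14):
  R = 255 by definition for t ≤ 66.
At 11464 K (t = 114.64):
  R = 329.7·(114.64 − 60)^(-0.1332) = 329.7·54.64^(-0.1332) = 329.7·0.58690 = 193.501.
Gain = 193.501 / 255.000 = 0.7588 → 0.759.

0.759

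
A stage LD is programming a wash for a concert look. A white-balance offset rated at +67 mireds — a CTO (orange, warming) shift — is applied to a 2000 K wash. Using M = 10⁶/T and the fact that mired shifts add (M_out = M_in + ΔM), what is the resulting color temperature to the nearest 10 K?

M_in = 10⁶/2000 = 500.00 mireds.
M_out = 500.00 + (+67) = 567.00 mireds.
T_out = 10⁶/567.00 = 1763.7 K → 1760 K.

1760 K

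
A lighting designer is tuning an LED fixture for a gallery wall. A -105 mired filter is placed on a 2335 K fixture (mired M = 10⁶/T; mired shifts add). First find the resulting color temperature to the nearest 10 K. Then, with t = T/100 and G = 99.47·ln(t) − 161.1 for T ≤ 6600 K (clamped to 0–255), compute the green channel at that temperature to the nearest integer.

M_in = 10⁶/2335 = 428.27; M_out = 428.27 + (-105) = 323.27.
T_out = 10⁶/323.27 = 3093.4 K → 3090 K; t = 30.9.
G = 99.47·ln 30.9 − 161.1 = 99.47·3.4308 − 161.1 = 180.157.
Rounded: 180.

180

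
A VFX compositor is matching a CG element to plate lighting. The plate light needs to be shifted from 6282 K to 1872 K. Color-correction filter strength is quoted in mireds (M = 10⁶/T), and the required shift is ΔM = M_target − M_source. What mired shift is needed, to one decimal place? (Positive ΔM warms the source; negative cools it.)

+375.0 mireds

M_source = 10⁶/6282 = 159.185; M_target = 10⁶/1872 = 534.188.
ΔM = 534.188 − 159.185 = 375.003 → +375.0 mireds, a warming shift.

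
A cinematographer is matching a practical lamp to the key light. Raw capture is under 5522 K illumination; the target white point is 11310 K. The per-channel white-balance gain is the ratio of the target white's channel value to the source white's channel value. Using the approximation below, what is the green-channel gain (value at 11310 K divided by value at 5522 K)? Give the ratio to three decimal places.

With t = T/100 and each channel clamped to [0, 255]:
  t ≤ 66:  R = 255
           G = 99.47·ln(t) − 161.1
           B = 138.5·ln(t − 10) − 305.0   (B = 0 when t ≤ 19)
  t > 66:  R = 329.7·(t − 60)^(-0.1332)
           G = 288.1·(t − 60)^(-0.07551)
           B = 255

At 5522 K (t = 55.22):
  G = 99.47·ln 55.22 − 161.1 = 99.47·4.0113 − 161.1 = 237.907.
At 11310 K (t = 113.1):
  G = 288.1·(113.1 − 60)^(-0.07551) = 288.1·53.1^(-0.07551) = 288.1·0.74086 = 213.443.
Gain = 213.443 / 237.907 = 0.8972 → 0.897.

0.897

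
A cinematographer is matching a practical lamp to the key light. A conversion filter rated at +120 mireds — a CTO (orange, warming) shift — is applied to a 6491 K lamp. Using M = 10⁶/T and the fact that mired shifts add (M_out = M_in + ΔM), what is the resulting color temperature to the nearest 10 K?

3650 K

M_in = 10⁶/6491 = 154.06 mireds.
M_out = 154.06 + (+120) = 274.06 mireds.
T_out = 10⁶/274.06 = 3648.8 K → 3650 K.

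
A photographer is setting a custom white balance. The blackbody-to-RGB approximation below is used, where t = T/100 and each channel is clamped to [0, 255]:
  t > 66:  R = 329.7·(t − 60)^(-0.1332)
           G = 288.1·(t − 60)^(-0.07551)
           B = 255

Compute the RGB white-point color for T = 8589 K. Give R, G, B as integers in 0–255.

t = 8589/100 = 85.89; the t > 66 branch applies.
R = 329.7·(85.89 − 60)^(-0.1332) = 329.7·25.89^(-0.1332) = 329.7·0.64829 = 213.742.
G = 288.1·(85.89 − 60)^(-0.07551) = 288.1·25.89^(-0.07551) = 288.1·0.78216 = 225.340.
B = 255 by definition for t > 66.
Rounded: (214, 225, 255).

R=214, G=225, B=255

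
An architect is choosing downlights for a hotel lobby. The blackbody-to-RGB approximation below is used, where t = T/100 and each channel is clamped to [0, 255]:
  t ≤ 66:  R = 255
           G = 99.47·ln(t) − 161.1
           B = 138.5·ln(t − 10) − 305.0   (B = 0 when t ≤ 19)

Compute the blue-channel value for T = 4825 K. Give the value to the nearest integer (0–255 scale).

t = 4825/100 = 48.25; the t ≤ 66 branch applies.
B = 138.5·ln(48.25 − 10) − 305.0 = 138.5·ln 38.25 − 305.0 = 138.5·3.6441 − 305.0 = 199.714.
Rounded: 200.

200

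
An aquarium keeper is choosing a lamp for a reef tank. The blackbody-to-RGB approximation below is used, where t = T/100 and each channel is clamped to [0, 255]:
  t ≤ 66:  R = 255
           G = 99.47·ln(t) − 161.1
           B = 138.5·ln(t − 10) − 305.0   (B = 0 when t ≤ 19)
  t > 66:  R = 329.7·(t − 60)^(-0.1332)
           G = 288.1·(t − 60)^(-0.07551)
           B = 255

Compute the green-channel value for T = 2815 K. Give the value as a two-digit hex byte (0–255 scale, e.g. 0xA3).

t = 2815/100 = 28.15; the t ≤ 66 branch applies.
G = 99.47·ln 28.15 − 161.1 = 99.47·3.3375 − 161.1 = 170.886.
Rounded: 171; in hex, 0xAB.

0xAB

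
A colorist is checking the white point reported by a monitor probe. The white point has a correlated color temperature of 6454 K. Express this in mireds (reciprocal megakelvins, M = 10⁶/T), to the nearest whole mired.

M = 10⁶ / 6454 = 154.943 → 155 mireds.

155 mireds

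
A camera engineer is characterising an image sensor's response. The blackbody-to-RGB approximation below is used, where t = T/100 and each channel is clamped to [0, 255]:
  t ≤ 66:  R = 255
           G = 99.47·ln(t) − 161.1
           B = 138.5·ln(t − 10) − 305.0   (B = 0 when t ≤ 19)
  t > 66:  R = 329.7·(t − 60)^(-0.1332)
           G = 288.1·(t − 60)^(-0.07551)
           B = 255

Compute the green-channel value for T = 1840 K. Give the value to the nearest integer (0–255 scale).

t = 1840/100 = 18.4; the t ≤ 66 branch applies.
G = 99.47·ln 18.4 − 161.1 = 99.47·2.9124 − 161.1 = 128.592.
Rounded: 129.

129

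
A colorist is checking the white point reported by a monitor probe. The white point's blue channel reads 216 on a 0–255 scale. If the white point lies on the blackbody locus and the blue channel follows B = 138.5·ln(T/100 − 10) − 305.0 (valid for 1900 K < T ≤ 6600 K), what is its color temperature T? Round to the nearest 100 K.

ln(t − 10) = (216 + 305.0) / 138.5 = 3.7617.
t − 10 = e^3.7617 = 43.023, so t = 53.023.
T = 100·t = 5302 K → 5300 K to the nearest 100 K.

5300 K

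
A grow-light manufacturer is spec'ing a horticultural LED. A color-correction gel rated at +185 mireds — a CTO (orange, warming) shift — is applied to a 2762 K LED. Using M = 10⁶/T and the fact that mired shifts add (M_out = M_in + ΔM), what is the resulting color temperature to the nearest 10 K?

1830 K

M_in = 10⁶/2762 = 362.06 mireds.
M_out = 362.06 + (+185) = 547.06 mireds.
T_out = 10⁶/547.06 = 1828.0 K → 1830 K.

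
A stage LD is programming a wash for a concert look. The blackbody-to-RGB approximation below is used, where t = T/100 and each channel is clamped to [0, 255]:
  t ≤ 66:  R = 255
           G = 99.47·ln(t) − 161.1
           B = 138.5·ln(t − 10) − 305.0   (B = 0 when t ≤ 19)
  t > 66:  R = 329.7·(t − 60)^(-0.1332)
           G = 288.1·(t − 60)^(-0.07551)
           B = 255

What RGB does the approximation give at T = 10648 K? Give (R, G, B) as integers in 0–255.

(198, 216, 255)

t = 10648/100 = 106.48; the t > 66 branch applies.
R = 329.7·(106.48 − 60)^(-0.1332) = 329.7·46.48^(-0.1332) = 329.7·0.59968 = 197.715.
G = 288.1·(106.48 − 60)^(-0.07551) = 288.1·46.48^(-0.07551) = 288.1·0.74835 = 215.600.
B = 255 by definition for t > 66.
Rounded: (198, 216, 255).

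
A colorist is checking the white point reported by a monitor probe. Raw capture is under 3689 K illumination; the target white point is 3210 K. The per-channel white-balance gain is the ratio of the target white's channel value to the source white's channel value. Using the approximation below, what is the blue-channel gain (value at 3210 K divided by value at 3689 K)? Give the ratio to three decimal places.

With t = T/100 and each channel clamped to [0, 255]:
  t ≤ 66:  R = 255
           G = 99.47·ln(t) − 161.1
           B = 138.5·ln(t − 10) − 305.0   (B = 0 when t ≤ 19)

0.820

At 3689 K (t = 36.89):
  B = 138.5·ln(36.89 − 10) − 305.0 = 138.5·ln 26.89 − 305.0 = 138.5·3.2918 − 305.0 = 150.908.
At 3210 K (t = 32.1):
  B = 138.5·ln(32.1 − 10) − 305.0 = 138.5·ln 22.1 − 305.0 = 138.5·3.0956 − 305.0 = 123.737.
Gain = 123.737 / 150.908 = 0.8200 → 0.820.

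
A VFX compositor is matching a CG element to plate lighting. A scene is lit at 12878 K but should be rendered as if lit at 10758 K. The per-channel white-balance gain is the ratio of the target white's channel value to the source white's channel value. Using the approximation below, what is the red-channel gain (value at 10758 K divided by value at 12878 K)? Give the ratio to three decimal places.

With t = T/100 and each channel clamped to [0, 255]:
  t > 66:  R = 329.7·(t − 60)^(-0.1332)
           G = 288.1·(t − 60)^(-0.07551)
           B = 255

1.050

At 12878 K (t = 128.78):
  R = 329.7·(128.78 − 60)^(-0.1332) = 329.7·68.78^(-0.1332) = 329.7·0.56918 = 187.659.
At 10758 K (t = 107.58):
  R = 329.7·(107.58 − 60)^(-0.1332) = 329.7·47.58^(-0.1332) = 329.7·0.59782 = 197.100.
Gain = 197.100 / 187.659 = 1.0503 → 1.050.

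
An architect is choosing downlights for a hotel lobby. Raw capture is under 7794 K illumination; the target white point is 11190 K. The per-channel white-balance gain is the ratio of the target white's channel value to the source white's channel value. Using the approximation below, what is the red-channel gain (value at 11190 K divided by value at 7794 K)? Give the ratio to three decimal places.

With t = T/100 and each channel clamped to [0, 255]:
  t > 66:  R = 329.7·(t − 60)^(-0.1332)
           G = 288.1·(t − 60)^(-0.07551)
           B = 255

0.868

At 7794 K (t = 77.94):
  R = 329.7·(77.94 − 60)^(-0.1332) = 329.7·17.94^(-0.1332) = 329.7·0.68076 = 224.445.
At 11190 K (t = 111.9):
  R = 329.7·(111.9 − 60)^(-0.1332) = 329.7·51.9^(-0.1332) = 329.7·0.59093 = 194.831.
Gain = 194.831 / 224.445 = 0.8681 → 0.868.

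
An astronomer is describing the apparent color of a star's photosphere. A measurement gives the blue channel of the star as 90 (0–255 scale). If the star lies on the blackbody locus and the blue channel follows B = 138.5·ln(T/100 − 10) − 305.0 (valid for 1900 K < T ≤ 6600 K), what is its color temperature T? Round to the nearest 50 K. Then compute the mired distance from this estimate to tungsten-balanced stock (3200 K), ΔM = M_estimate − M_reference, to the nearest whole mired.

ln(t − 10) = (90 + 305.0) / 138.5 = 2.8520.
t − 10 = e^2.8520 = 17.322, so t = 27.322.
T = 100·t = 2732 K → 2750 K to the nearest 50 K.
M_estimate = 10⁶/2750 = 363.64; M_reference = 10⁶/3200 = 312.50.
ΔM = 363.64 − 312.50 = 51.14 → +51 mireds.

+51 mireds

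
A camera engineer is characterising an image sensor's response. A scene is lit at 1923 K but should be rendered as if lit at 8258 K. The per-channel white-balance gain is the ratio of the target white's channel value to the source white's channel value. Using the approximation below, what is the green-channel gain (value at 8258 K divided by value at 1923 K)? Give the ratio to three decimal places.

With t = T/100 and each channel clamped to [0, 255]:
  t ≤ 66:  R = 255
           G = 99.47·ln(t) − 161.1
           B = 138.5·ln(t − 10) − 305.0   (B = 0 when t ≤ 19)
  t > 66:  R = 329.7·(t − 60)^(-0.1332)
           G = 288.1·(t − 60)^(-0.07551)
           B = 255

At 1923 K (t = 19.23):
  G = 99.47·ln 19.23 − 161.1 = 99.47·2.9565 − 161.1 = 132.980.
At 8258 K (t = 82.58):
  G = 288.1·(82.58 − 60)^(-0.07551) = 288.1·22.58^(-0.07551) = 288.1·0.79028 = 227.679.
Gain = 227.679 / 132.980 = 1.7121 → 1.712.

1.712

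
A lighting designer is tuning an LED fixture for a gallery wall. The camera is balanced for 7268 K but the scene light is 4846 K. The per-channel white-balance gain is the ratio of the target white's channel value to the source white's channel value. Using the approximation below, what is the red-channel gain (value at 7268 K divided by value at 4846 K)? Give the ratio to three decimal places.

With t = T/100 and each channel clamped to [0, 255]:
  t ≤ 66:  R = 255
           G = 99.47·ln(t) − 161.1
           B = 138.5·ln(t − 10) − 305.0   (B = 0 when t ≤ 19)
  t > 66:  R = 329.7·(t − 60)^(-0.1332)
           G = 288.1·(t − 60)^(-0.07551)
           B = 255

At 4846 K (t = 48.46):
  R = 255 by definition for t ≤ 66.
At 7268 K (t = 72.68):
  R = 329.7·(72.68 − 60)^(-0.1332) = 329.7·12.68^(-0.1332) = 329.7·0.71296 = 235.063.
Gain = 235.063 / 255.000 = 0.9218 → 0.922.

0.922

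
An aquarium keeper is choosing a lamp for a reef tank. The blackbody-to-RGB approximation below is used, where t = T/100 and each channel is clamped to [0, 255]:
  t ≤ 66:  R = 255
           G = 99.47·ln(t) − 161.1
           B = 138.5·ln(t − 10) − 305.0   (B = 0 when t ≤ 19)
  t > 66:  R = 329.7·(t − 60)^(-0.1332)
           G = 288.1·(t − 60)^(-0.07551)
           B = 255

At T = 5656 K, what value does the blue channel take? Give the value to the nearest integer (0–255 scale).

227

t = 5656/100 = 56.56; the t ≤ 66 branch applies.
B = 138.5·ln(56.56 − 10) − 305.0 = 138.5·ln 46.56 − 305.0 = 138.5·3.8407 − 305.0 = 226.943.
Rounded: 227.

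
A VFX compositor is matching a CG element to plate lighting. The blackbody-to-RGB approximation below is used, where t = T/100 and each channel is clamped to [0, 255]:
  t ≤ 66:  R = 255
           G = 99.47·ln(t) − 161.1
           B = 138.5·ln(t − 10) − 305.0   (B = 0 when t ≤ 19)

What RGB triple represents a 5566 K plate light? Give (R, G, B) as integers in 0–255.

(255, 239, 224)

t = 5566/100 = 55.66; the t ≤ 66 branch applies.
R = 255 by definition for t ≤ 66.
G = 99.47·ln 55.66 − 161.1 = 99.47·4.0193 − 161.1 = 238.696.
B = 138.5·ln(55.66 − 10) − 305.0 = 138.5·ln 45.66 − 305.0 = 138.5·3.8212 − 305.0 = 224.239.
Rounded: (255, 239, 224).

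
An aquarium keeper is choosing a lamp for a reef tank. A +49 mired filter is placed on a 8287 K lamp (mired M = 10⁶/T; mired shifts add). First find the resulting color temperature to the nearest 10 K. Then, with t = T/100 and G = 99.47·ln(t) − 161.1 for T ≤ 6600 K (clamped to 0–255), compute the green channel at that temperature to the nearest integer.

M_in = 10⁶/8287 = 120.67; M_out = 120.67 + (+49) = 169.67.
T_out = 10⁶/169.67 = 5893.8 K → 5890 K; t = 58.9.
G = 99.47·ln 58.9 − 161.1 = 99.47·4.0758 − 161.1 = 244.324.
Rounded: 244.

244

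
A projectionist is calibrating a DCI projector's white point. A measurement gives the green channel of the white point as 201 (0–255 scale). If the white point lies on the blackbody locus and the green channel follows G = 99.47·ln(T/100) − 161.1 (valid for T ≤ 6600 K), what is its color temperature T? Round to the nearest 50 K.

ln t = (201 + 161.1) / 99.47 = 3.6403.
t = e^3.6403 = 38.103.
T = 100·t = 3810 K → 3800 K to the nearest 50 K.

3800 K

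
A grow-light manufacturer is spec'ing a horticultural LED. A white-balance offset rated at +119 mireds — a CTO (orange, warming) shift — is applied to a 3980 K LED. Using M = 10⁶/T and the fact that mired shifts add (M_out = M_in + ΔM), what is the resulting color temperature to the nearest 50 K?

2700 K

M_in = 10⁶/3980 = 251.26 mireds.
M_out = 251.26 + (+119) = 370.26 mireds.
T_out = 10⁶/370.26 = 2700.8 K → 2700 K.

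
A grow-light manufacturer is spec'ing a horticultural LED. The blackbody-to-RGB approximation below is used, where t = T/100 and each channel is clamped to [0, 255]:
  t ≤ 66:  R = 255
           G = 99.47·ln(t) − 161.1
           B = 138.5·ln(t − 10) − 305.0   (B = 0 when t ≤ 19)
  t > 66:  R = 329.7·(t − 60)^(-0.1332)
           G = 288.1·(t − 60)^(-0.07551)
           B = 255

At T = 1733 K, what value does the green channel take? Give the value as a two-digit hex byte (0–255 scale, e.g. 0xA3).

t = 1733/100 = 17.33; the t ≤ 66 branch applies.
G = 99.47·ln 17.33 − 161.1 = 99.47·2.8524 − 161.1 = 122.632.
Rounded: 123; in hex, 0x7B.

0x7B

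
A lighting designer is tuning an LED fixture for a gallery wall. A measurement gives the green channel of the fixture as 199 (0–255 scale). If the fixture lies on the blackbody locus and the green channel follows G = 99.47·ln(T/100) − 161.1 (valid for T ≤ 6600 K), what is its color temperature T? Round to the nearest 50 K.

ln t = (199 + 161.1) / 99.47 = 3.6202.
t = e^3.6202 = 37.345.
T = 100·t = 3734 K → 3750 K to the nearest 50 K.

3750 K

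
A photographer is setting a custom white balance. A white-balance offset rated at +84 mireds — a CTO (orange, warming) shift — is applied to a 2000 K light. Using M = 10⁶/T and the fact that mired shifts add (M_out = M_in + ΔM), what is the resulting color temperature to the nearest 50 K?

M_in = 10⁶/2000 = 500.00 mireds.
M_out = 500.00 + (+84) = 584.00 mireds.
T_out = 10⁶/584.00 = 1712.3 K → 1700 K.

1700 K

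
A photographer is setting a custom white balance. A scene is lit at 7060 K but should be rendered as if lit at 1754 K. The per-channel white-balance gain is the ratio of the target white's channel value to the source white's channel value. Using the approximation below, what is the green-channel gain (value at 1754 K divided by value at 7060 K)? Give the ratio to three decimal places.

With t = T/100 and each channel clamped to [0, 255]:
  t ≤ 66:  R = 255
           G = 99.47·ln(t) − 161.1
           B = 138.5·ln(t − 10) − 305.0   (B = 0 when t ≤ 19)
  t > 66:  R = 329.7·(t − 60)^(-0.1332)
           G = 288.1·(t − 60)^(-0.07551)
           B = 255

At 7060 K (t = 70.6):
  G = 288.1·(70.6 − 60)^(-0.07551) = 288.1·10.6^(-0.07551) = 288.1·0.83672 = 241.058.
At 1754 K (t = 17.54):
  G = 99.47·ln 17.54 − 161.1 = 99.47·2.8645 − 161.1 = 123.830.
Gain = 123.830 / 241.058 = 0.5137 → 0.514.

0.514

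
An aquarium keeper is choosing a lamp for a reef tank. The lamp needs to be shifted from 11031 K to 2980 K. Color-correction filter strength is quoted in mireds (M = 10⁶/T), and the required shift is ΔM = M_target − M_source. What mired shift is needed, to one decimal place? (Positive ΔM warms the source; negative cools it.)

M_source = 10⁶/11031 = 90.654; M_target = 10⁶/2980 = 335.570.
ΔM = 335.570 − 90.654 = 244.917 → +244.9 mireds, a warming shift.

+244.9 mireds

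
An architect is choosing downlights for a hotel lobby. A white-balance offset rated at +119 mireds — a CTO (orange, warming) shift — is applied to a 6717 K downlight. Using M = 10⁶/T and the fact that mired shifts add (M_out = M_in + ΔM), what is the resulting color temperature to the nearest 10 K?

3730 K

M_in = 10⁶/6717 = 148.88 mireds.
M_out = 148.88 + (+119) = 267.88 mireds.
T_out = 10⁶/267.88 = 3733.1 K → 3730 K.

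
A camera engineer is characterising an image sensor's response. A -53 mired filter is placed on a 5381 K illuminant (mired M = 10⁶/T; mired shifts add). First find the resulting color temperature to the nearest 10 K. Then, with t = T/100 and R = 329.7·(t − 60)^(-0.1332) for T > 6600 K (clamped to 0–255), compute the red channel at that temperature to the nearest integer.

229

M_in = 10⁶/5381 = 185.84; M_out = 185.84 + (-53) = 132.84.
T_out = 10⁶/132.84 = 7527.9 K → 7530 K; t = 75.3.
R = 329.7·(75.3 − 60)^(-0.1332) = 329.7·15.3^(-0.1332) = 329.7·0.69534 = 229.255.
Rounded: 229.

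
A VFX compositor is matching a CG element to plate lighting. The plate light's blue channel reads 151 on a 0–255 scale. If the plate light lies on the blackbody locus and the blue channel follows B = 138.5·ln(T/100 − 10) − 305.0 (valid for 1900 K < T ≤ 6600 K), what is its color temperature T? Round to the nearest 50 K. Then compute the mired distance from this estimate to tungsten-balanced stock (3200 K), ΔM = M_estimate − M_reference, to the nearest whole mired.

ln(t − 10) = (151 + 305.0) / 138.5 = 3.2924.
t − 10 = e^3.2924 = 26.908, so t = 36.908.
T = 100·t = 3691 K → 3700 K to the nearest 50 K.
M_estimate = 10⁶/3700 = 270.27; M_reference = 10⁶/3200 = 312.50.
ΔM = 270.27 − 312.50 = -42.23 → -42 mireds.

-42 mireds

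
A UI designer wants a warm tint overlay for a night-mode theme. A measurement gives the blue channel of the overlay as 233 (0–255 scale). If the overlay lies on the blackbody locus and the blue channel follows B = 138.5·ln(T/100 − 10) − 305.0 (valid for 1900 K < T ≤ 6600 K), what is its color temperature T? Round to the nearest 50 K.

5850 K

ln(t − 10) = (233 + 305.0) / 138.5 = 3.8845.
t − 10 = e^3.8845 = 48.641, so t = 58.641.
T = 100·t = 5864 K → 5850 K to the nearest 50 K.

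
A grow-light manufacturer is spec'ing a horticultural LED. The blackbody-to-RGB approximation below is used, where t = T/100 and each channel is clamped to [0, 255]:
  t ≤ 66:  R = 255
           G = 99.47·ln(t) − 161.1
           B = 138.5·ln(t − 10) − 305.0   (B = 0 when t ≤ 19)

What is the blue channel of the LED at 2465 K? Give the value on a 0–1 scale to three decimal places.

0.262

t = 2465/100 = 24.65; the t ≤ 66 branch applies.
B = 138.5·ln(24.65 − 10) − 305.0 = 138.5·ln 14.65 − 305.0 = 138.5·2.6844 − 305.0 = 66.795.
On a 0–1 scale: 66.795/255 = 0.2619 → 0.262.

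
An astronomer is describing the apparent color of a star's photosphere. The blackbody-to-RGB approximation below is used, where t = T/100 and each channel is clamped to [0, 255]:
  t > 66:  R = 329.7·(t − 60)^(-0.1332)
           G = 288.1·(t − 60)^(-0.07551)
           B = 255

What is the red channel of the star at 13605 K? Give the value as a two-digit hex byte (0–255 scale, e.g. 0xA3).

0xB9

t = 13605/100 = 136.05; the t > 66 branch applies.
R = 329.7·(136.05 − 60)^(-0.1332) = 329.7·76.05^(-0.1332) = 329.7·0.56161 = 185.164.
Rounded: 185; in hex, 0xB9.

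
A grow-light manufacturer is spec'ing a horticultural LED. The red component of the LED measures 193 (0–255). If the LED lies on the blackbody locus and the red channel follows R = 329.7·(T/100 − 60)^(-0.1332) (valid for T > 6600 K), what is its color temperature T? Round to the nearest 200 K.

11600 K

(t − 60)^(-0.1332) = 193/329.7 = 0.58538.
t − 60 = 0.58538^(1/-0.1332) = 0.58538^(-7.508) = 55.713, so t = 115.713.
T = 100·t = 11571 K → 11600 K to the nearest 200 K.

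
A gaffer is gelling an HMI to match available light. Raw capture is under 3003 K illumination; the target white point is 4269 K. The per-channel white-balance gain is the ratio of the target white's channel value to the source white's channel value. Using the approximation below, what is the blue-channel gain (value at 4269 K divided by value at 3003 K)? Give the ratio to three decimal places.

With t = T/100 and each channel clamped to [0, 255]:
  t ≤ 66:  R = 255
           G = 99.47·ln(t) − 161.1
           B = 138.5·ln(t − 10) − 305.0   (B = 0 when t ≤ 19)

At 3003 K (t = 30.03):
  B = 138.5·ln(30.03 − 10) − 305.0 = 138.5·ln 20.03 − 305.0 = 138.5·2.9972 − 305.0 = 110.117.
At 4269 K (t = 42.69):
  B = 138.5·ln(42.69 − 10) − 305.0 = 138.5·ln 32.69 − 305.0 = 138.5·3.4871 − 305.0 = 177.959.
Gain = 177.959 / 110.117 = 1.6161 → 1.616.

1.616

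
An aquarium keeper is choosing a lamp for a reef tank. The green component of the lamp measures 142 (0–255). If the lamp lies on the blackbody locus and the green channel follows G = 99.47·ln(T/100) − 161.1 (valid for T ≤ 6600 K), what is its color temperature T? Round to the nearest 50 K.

2100 K

ln t = (142 + 161.1) / 99.47 = 3.0471.
t = e^3.0471 = 21.055.
T = 100·t = 2106 K → 2100 K to the nearest 50 K.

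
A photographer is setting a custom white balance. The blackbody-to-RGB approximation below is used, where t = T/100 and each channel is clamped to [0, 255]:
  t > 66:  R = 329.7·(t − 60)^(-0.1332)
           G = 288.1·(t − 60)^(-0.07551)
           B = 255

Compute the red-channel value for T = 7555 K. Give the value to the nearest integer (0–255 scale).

t = 7555/100 = 75.55; the t > 66 branch applies.
R = 329.7·(75.55 − 60)^(-0.1332) = 329.7·15.55^(-0.1332) = 329.7·0.69384 = 228.760.
Rounded: 229.

229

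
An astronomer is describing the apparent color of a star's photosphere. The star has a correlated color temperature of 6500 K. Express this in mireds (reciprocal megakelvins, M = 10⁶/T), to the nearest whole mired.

154 mireds

M = 10⁶ / 6500 = 153.846 → 154 mireds.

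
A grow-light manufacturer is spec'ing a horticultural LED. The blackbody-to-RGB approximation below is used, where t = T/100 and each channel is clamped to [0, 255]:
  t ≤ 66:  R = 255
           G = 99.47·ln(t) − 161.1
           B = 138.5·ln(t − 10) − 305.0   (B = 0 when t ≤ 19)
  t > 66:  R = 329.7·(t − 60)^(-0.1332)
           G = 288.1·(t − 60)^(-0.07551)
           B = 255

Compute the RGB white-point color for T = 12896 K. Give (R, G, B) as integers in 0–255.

t = 12896/100 = 128.96; the t > 66 branch applies.
R = 329.7·(128.96 − 60)^(-0.1332) = 329.7·68.96^(-0.1332) = 329.7·0.56898 = 187.594.
G = 288.1·(128.96 − 60)^(-0.07551) = 288.1·68.96^(-0.07551) = 288.1·0.72639 = 209.272.
B = 255 by definition for t > 66.
Rounded: (188, 209, 255).

(188, 209, 255)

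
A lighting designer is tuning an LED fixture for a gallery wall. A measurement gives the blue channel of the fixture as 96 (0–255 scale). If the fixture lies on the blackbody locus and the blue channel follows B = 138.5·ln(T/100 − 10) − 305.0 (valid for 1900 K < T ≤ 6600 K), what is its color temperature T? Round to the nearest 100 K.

ln(t − 10) = (96 + 305.0) / 138.5 = 2.8953.
t − 10 = e^2.8953 = 18.089, so t = 28.089.
T = 100·t = 2809 K → 2800 K to the nearest 100 K.

2800 K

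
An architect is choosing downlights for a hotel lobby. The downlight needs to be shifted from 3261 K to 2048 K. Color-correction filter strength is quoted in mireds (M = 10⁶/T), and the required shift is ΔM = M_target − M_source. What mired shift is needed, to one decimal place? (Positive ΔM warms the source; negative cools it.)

M_source = 10⁶/3261 = 306.654; M_target = 10⁶/2048 = 488.281.
ΔM = 488.281 − 306.654 = 181.627 → +181.6 mireds, a warming shift.

+181.6 mireds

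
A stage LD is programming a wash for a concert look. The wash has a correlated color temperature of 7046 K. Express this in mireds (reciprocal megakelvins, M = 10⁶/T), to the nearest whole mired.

M = 10⁶ / 7046 = 141.924 → 142 mireds.

142 mireds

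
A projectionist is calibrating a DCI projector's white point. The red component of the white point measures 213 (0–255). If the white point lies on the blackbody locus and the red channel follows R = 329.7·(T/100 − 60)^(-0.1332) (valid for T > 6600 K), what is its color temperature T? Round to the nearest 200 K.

8600 K

(t − 60)^(-0.1332) = 213/329.7 = 0.64604.
t − 60 = 0.64604^(1/-0.1332) = 0.64604^(-7.508) = 26.575, so t = 86.575.
T = 100·t = 8657 K → 8600 K to the nearest 200 K.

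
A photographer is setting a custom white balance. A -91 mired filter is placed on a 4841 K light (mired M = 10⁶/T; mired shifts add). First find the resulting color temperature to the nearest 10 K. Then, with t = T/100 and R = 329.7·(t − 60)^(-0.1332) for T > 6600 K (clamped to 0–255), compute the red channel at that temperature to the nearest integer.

213

M_in = 10⁶/4841 = 206.57; M_out = 206.57 + (-91) = 115.57.
T_out = 10⁶/115.57 = 8652.8 K → 8650 K; t = 86.5.
R = 329.7·(86.5 − 60)^(-0.1332) = 329.7·26.5^(-0.1332) = 329.7·0.64628 = 213.080.
Rounded: 213.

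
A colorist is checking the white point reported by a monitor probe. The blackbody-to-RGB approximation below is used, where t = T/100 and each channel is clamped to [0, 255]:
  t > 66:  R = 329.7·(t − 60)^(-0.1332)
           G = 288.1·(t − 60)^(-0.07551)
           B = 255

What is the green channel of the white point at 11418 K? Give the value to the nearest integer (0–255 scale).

213

t = 11418/100 = 114.18; the t > 66 branch applies.
G = 288.1·(114.18 − 60)^(-0.07551) = 288.1·54.18^(-0.07551) = 288.1·0.73974 = 213.118.
Rounded: 213.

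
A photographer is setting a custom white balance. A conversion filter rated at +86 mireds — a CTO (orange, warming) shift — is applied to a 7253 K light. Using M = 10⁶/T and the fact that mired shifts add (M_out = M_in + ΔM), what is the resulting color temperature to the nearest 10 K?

M_in = 10⁶/7253 = 137.87 mireds.
M_out = 137.87 + (+86) = 223.87 mireds.
T_out = 10⁶/223.87 = 4466.8 K → 4470 K.

4470 K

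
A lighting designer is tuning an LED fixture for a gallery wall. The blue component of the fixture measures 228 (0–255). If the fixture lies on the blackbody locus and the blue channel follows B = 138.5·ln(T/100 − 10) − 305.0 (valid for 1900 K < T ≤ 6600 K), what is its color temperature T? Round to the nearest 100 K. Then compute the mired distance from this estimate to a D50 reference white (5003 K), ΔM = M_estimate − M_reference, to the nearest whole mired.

ln(t − 10) = (228 + 305.0) / 138.5 = 3.8484.
t − 10 = e^3.8484 = 46.917, so t = 56.917.
T = 100·t = 5692 K → 5700 K to the nearest 100 K.
M_estimate = 10⁶/5700 = 175.44; M_reference = 10⁶/5003 = 199.88.
ΔM = 175.44 − 199.88 = -24.44 → -24 mireds.

-24 mireds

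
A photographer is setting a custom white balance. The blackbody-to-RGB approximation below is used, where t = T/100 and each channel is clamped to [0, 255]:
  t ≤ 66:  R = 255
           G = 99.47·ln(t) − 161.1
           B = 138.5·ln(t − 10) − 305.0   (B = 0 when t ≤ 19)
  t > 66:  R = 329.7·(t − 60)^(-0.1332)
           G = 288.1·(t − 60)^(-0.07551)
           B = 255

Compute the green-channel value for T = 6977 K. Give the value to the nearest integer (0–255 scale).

t = 6977/100 = 69.77; the t > 66 branch applies.
G = 288.1·(69.77 − 60)^(-0.07551) = 288.1·9.77^(-0.07551) = 288.1·0.84189 = 242.547.
Rounded: 243.

243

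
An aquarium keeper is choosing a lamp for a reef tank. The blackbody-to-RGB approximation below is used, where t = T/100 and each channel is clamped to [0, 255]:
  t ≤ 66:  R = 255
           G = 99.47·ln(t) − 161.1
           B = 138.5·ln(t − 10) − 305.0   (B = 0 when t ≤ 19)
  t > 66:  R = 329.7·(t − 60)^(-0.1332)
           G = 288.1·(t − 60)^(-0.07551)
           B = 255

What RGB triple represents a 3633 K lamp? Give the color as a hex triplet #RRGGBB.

#FFC494

t = 3633/100 = 36.33; the t ≤ 66 branch applies.
R = 255 by definition for t ≤ 66.
G = 99.47·ln 36.33 − 161.1 = 99.47·3.5926 − 161.1 = 196.260.
B = 138.5·ln(36.33 − 10) − 305.0 = 138.5·ln 26.33 − 305.0 = 138.5·3.2707 − 305.0 = 147.993.
Rounded: (255, 196, 148).
In hex: #FFC494.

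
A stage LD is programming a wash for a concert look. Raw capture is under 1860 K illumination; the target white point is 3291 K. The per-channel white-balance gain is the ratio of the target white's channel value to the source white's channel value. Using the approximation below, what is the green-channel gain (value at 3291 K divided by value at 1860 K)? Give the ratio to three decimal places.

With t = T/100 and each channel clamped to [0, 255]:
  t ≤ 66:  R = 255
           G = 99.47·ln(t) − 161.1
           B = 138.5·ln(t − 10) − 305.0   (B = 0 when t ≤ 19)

At 1860 K (t = 18.6):
  G = 99.47·ln 18.6 − 161.1 = 99.47·2.9232 − 161.1 = 129.667.
At 3291 K (t = 32.91):
  G = 99.47·ln 32.91 − 161.1 = 99.47·3.4938 − 161.1 = 186.426.
Gain = 186.426 / 129.667 = 1.4377 → 1.438.

1.438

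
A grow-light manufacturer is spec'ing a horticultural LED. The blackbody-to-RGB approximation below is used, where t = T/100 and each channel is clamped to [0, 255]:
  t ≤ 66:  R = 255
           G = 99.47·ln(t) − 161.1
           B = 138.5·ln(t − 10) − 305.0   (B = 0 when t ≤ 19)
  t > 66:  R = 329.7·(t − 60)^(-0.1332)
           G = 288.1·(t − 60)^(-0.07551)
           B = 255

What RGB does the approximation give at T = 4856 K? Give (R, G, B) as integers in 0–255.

(255, 225, 201)

t = 4856/100 = 48.56; the t ≤ 66 branch applies.
R = 255 by definition for t ≤ 66.
G = 99.47·ln 48.56 − 161.1 = 99.47·3.8828 − 161.1 = 225.122.
B = 138.5·ln(48.56 − 10) − 305.0 = 138.5·ln 38.56 − 305.0 = 138.5·3.6522 − 305.0 = 200.832.
Rounded: (255, 225, 201).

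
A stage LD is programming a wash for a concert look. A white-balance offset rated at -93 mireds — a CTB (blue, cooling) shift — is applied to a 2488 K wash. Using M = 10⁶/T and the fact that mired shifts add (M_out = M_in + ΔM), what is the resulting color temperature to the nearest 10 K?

M_in = 10⁶/2488 = 401.93 mireds.
M_out = 401.93 + (-93) = 308.93 mireds.
T_out = 10⁶/308.93 = 3237.0 K → 3240 K.

3240 K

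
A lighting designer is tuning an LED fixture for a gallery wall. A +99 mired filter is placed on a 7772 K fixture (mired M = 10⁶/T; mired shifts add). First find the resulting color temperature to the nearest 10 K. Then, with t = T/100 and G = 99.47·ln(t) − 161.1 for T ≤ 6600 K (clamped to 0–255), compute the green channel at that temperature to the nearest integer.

215

M_in = 10⁶/7772 = 128.67; M_out = 128.67 + (+99) = 227.67.
T_out = 10⁶/227.67 = 4392.4 K → 4390 K; t = 43.9.
G = 99.47·ln 43.9 − 161.1 = 99.47·3.7819 − 161.1 = 215.087.
Rounded: 215.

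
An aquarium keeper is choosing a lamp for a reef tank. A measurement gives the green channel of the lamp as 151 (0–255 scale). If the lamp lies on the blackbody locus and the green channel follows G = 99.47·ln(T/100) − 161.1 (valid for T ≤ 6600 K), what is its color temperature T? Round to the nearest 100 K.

2300 K

ln t = (151 + 161.1) / 99.47 = 3.1376.
t = e^3.1376 = 23.049.
T = 100·t = 2305 K → 2300 K to the nearest 100 K.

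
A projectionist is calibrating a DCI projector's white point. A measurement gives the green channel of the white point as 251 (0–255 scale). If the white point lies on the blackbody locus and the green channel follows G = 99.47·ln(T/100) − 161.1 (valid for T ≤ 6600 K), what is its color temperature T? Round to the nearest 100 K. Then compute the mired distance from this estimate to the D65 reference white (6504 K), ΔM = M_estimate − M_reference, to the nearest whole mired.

ln t = (251 + 161.1) / 99.47 = 4.1430.
t = e^4.1430 = 62.989.
T = 100·t = 6299 K → 6300 K to the nearest 100 K.
M_estimate = 10⁶/6300 = 158.73; M_reference = 10⁶/6504 = 153.75.
ΔM = 158.73 − 153.75 = 4.98 → +5 mireds.

+5 mireds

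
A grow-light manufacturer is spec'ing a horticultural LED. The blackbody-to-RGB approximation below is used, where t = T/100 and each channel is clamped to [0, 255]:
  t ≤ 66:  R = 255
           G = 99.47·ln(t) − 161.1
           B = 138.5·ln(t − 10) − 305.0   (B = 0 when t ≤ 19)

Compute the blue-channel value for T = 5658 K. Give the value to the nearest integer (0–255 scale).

227

t = 5658/100 = 56.58; the t ≤ 66 branch applies.
B = 138.5·ln(56.58 − 10) − 305.0 = 138.5·ln 46.58 − 305.0 = 138.5·3.8412 − 305.0 = 227.002.
Rounded: 227.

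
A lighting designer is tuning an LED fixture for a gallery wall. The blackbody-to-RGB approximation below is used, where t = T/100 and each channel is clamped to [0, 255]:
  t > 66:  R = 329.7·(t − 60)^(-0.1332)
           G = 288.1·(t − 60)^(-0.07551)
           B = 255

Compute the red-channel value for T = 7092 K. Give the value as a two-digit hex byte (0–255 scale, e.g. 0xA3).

0xF0

t = 7092/100 = 70.92; the t > 66 branch applies.
R = 329.7·(70.92 − 60)^(-0.1332) = 329.7·10.92^(-0.1332) = 329.7·0.72729 = 239.788.
Rounded: 240; in hex, 0xF0.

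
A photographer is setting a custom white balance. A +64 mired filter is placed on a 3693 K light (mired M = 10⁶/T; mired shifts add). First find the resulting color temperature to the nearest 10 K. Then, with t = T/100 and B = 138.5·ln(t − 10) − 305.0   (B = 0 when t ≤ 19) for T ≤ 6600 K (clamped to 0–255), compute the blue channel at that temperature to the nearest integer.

M_in = 10⁶/3693 = 270.78; M_out = 270.78 + (+64) = 334.78.
T_out = 10⁶/334.78 = 2987.0 K → 2990 K; t = 29.9.
B = 138.5·ln(29.9 − 10) − 305.0 = 138.5·ln 19.9 − 305.0 = 138.5·2.9907 − 305.0 = 109.215.
Rounded: 109.

109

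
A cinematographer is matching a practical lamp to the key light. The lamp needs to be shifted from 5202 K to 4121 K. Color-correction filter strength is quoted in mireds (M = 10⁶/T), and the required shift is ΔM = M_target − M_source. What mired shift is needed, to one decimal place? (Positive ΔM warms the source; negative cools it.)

M_source = 10⁶/5202 = 192.234; M_target = 10⁶/4121 = 242.660.
ΔM = 242.660 − 192.234 = 50.426 → +50.4 mireds, a warming shift.

+50.4 mireds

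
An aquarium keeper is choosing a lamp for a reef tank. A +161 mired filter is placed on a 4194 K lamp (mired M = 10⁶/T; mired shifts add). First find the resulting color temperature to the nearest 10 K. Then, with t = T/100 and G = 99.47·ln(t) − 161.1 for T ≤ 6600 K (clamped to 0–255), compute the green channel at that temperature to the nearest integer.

159

M_in = 10⁶/4194 = 238.44; M_out = 238.44 + (+161) = 399.44.
T_out = 10⁶/399.44 = 2503.5 K → 2500 K; t = 25.
G = 99.47·ln 25 − 161.1 = 99.47·3.2189 − 161.1 = 159.082.
Rounded: 159.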